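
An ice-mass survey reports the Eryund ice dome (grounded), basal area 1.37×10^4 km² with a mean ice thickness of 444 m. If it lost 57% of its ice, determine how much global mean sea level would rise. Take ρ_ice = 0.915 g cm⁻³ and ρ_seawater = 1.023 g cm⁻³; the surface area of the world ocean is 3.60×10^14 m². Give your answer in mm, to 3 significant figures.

Eryund: ice volume = 1.37×10^4 km² × 444 m = 6083 km³; 0.57 × 6083 × (915/1023) = 3101 km³ of water.
Spread over 3.60×10^14 m² of ocean, Δh = 3.101×10^12 / 3.60×10^14 = 8.61×10^-3 m = 8.61 mm.

≈ 8.61 mm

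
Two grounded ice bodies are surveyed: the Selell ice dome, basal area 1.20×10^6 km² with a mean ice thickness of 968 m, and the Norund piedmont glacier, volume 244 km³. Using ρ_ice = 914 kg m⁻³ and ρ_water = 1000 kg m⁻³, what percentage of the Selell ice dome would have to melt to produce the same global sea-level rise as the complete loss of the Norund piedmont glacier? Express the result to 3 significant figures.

≈ 0.0210 %

Equal sea-level rise means equal mass of meltwater, i.e. equal mass of ice lost.
Ice mass of Norund: 2.230×10^14 kg; ice mass of Selell: 1.062×10^18 kg.
Fraction required = 2.230×10^14 / 1.062×10^18 = 2.10×10^-4 → 0.0210 %.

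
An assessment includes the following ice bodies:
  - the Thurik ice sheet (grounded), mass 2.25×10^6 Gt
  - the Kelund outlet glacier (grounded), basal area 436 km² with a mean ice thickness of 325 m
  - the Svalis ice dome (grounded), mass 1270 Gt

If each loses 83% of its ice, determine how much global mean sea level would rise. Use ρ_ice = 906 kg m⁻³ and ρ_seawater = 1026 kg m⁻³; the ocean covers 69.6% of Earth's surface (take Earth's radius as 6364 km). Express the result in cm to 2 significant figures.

Thurik: 0.83 × 2.25×10^6 Gt = 1.868×10^18 kg; dividing by ρ_w = 1026 kg m⁻³ gives 1.820×10^15 m³ of water.
Kelund: ice volume = 436 km² × 325 m = 141.7 km³; 0.83 × 141.7 × (906/1026) = 103.9 km³ of water.
Svalis: 0.83 × 1270 Gt = 1.054×10^15 kg; dividing by ρ_w = 1026 kg m⁻³ gives 1.027×10^12 m³ of water.
Total added water ≈ 1.821×10^15 m³ over 3.54×10^14 m² → Δh = 5.14 m = 510 cm.

≈ 510 cm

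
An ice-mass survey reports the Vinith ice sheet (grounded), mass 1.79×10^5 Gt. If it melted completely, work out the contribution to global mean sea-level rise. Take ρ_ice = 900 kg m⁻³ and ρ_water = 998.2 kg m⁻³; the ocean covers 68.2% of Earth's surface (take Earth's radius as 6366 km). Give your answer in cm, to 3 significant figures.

Vinith: 1.79×10^5 Gt = 1.790×10^17 kg; dividing by ρ_w = 998.2 kg m⁻³ gives 1.793×10^14 m³ of water.
Spread over 3.47×10^14 m² of ocean, Δh = 1.793×10^14 / 3.47×10^14 = 0.516 m = 51.6 cm.

≈ 51.6 cm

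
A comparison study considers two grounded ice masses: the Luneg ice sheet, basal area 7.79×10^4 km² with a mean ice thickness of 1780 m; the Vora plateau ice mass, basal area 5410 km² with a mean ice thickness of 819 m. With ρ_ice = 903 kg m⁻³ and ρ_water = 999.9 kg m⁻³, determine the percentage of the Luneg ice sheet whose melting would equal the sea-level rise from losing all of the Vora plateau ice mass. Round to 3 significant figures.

Equal sea-level rise means equal mass of meltwater, i.e. equal mass of ice lost.
Ice mass of Vora: 4.001×10^15 kg; ice mass of Luneg: 1.252×10^17 kg.
Fraction required = 4.001×10^15 / 1.252×10^17 = 0.0320 → 3.20 %.

≈ 3.20 %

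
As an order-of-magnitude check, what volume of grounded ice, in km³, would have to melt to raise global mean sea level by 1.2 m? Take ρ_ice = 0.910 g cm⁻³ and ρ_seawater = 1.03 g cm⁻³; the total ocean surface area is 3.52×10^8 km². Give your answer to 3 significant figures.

Required water volume = Δh × A = 1.2 m × 3.52×10^14 m² = 4.224×10^14 m³ = 4.224×10^5 km³.
Ice volume = water volume × ρ_w/ρ_ice = 4.224×10^5 × 1030/910 = 4.78×10^5 km³.

≈ 4.78×10^5 km³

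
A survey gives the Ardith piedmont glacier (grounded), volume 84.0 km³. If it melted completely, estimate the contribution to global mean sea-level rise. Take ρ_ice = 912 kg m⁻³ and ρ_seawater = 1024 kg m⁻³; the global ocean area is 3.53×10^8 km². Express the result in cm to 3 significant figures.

Ardith: 84.0 km³ × (912/1024) = 74.81 km³ of water.
Spread over 3.53×10^14 m² of ocean, Δh = 7.481×10^10 / 3.53×10^14 = 2.12×10^-4 m = 0.0212 cm.

≈ 0.0212 cm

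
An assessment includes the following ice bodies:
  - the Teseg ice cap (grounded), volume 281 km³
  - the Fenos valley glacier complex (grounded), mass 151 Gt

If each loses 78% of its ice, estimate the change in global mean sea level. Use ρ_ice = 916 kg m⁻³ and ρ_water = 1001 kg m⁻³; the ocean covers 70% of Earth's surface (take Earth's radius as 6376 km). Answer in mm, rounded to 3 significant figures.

Teseg: 0.78 × 281 km³ × (916/1001) = 200.6 km³ of water.
Fenos: 0.78 × 151 Gt = 1.178×10^14 kg; dividing by ρ_w = 1001 kg m⁻³ gives 1.177×10^11 m³ of water.
Total added water ≈ 3.182×10^11 m³ over 3.58×10^14 m² → Δh = 8.90×10^-4 m = 0.890 mm.

≈ 0.890 mm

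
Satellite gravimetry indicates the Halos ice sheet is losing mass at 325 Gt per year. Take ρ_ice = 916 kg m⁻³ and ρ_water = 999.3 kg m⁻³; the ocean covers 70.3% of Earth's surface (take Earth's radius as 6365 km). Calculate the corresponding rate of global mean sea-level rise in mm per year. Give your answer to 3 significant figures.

≈ 0.909 mm/yr

ρ_w = 999.3 kg m⁻³. Annual water volume added = 325 Gt / ρ_w = 3.250×10^14 kg / 999.3 kg m⁻³ = 3.252×10^11 m³.
Δh per year = 3.252×10^11 / 3.58×10^14 = 9.09×10^-4 m = 0.909 mm.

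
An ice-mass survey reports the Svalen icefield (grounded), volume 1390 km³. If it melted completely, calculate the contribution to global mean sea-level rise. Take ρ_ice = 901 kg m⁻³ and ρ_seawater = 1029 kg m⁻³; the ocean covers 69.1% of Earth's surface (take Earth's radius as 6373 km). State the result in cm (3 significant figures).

Svalen: 1390 km³ × (901/1029) = 1217 km³ of water.
Spread over 3.53×10^14 m² of ocean, Δh = 1.217×10^12 / 3.53×10^14 = 3.45×10^-3 m = 0.345 cm.

≈ 0.345 cm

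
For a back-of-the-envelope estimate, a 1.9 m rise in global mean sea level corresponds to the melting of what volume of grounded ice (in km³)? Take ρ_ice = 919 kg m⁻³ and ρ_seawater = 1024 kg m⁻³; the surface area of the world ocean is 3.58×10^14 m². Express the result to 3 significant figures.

≈ 7.58×10^5 km³

Required water volume = Δh × A = 1.9 m × 3.58×10^14 m² = 6.802×10^14 m³ = 6.802×10^5 km³.
Ice volume = water volume × ρ_w/ρ_ice = 6.802×10^5 × 1024/919 = 7.58×10^5 km³.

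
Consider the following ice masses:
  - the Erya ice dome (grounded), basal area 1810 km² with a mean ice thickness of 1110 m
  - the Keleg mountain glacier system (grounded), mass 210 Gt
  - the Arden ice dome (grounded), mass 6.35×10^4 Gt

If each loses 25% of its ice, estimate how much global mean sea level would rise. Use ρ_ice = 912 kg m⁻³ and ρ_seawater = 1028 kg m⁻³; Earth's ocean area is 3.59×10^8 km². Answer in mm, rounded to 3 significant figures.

Erya: ice volume = 1810 km² × 1110 m = 2009 km³; 0.25 × 2009 × (912/1028) = 445.6 km³ of water.
Keleg: 0.25 × 210 Gt = 5.250×10^13 kg; dividing by ρ_w = 1028 kg m⁻³ gives 5.107×10^10 m³ of water.
Arden: 0.25 × 6.35×10^4 Gt = 1.588×10^16 kg; dividing by ρ_w = 1028 kg m⁻³ gives 1.544×10^13 m³ of water.
Total added water ≈ 1.594×10^13 m³ over 3.59×10^14 m² → Δh = 0.0444 m = 44.4 mm.

≈ 44.4 mm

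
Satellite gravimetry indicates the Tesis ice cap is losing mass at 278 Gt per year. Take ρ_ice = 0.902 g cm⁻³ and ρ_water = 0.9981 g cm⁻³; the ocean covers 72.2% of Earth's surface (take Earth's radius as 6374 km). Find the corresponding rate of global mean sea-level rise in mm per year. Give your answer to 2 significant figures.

≈ 0.76 mm/yr

ρ_w = 0.9981 g cm⁻³ = 998.1 kg m⁻³. Annual water volume added = 278 Gt / ρ_w = 2.780×10^14 kg / 998.1 kg m⁻³ = 2.785×10^11 m³.
Δh per year = 2.785×10^11 / 3.69×10^14 = 7.56×10^-4 m = 0.76 mm.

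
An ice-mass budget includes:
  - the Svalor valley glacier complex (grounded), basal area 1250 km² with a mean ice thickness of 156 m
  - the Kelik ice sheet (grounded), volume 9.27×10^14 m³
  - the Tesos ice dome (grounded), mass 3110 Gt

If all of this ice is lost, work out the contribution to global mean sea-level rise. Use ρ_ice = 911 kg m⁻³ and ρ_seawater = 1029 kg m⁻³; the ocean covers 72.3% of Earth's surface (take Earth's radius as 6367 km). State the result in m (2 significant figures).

Svalor: ice volume = 1250 km² × 156 m = 195.0 km³; 195.0 × (911/1029) = 172.6 km³ of water.
Kelik: 9.27×10^14 m³ × (911/1029) = 8.207×10^14 m³ of water.
Tesos: 3110 Gt = 3.110×10^15 kg; dividing by ρ_w = 1029 kg m⁻³ gives 3.022×10^12 m³ of water.
Total added water ≈ 8.239×10^14 m³ over 3.68×10^14 m² → Δh = 2.24 m.

≈ 2.2 m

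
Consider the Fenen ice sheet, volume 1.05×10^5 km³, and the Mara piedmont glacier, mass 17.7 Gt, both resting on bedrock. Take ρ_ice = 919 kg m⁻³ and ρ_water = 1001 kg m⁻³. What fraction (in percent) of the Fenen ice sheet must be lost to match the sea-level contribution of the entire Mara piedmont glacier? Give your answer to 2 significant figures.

Equal sea-level rise means equal mass of meltwater, i.e. equal mass of ice lost.
Ice mass of Mara: 1.770×10^13 kg; ice mass of Fenen: 9.650×10^16 kg.
Fraction required = 1.770×10^13 / 9.650×10^16 = 1.83×10^-4 → 0.018 %.

≈ 0.018 %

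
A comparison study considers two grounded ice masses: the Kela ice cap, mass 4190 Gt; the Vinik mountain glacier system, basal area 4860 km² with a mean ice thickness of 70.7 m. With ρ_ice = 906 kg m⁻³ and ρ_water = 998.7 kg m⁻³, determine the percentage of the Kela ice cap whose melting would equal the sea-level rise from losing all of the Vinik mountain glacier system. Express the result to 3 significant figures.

Equal sea-level rise means equal mass of meltwater, i.e. equal mass of ice lost.
Ice mass of Vinik: 3.113×10^14 kg; ice mass of Kela: 4.190×10^15 kg.
Fraction required = 3.113×10^14 / 4.190×10^15 = 0.0743 → 7.43 %.

≈ 7.43 %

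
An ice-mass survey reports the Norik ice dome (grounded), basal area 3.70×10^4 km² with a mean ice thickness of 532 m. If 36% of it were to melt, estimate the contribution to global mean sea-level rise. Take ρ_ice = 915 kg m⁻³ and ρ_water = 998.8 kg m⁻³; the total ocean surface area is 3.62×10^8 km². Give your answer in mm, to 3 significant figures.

Norik: ice volume = 3.70×10^4 km² × 532 m = 1.968×10^4 km³; 0.36 × 1.968×10^4 × (915/998.8) = 6492 km³ of water.
Spread over 3.62×10^14 m² of ocean, Δh = 6.492×10^12 / 3.62×10^14 = 0.0179 m = 17.9 mm.

≈ 17.9 mm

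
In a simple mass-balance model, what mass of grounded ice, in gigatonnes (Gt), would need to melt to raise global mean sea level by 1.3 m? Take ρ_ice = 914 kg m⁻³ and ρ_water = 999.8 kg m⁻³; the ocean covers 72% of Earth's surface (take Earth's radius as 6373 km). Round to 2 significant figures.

Required water volume = Δh × A = 1.3 m × 3.67×10^14 m² = 4.777×10^14 m³.
ρ_w = 999.8 kg m⁻³, so the mass of water = 4.777×10^14 m³ × 999.8 kg m⁻³ = 4.776×10^17 kg = 4.8×10^5 Gt (and the same mass of ice, by conservation).

≈ 4.8×10^5 Gt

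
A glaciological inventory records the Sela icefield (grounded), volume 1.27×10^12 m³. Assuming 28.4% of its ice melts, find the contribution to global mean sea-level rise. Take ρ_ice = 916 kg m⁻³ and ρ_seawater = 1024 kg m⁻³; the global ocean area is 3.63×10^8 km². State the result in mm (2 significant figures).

≈ 0.89 mm

Sela: 0.284 × 1.27×10^12 m³ × (916/1024) = 3.226×10^11 m³ of water.
Spread over 3.63×10^14 m² of ocean, Δh = 3.226×10^11 / 3.63×10^14 = 8.89×10^-4 m = 0.89 mm.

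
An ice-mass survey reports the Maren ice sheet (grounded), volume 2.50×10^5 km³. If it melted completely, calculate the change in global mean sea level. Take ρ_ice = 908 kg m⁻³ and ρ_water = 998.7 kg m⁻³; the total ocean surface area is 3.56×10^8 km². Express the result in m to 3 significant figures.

≈ 0.638 m

Maren: 2.50×10^5 km³ × (908/998.7) = 2.273×10^5 km³ of water.
Spread over 3.56×10^14 m² of ocean, Δh = 2.273×10^14 / 3.56×10^14 = 0.638 m.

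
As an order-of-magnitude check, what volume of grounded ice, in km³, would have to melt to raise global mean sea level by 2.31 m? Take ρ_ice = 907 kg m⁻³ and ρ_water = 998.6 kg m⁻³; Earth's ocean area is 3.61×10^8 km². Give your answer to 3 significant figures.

Required water volume = Δh × A = 2.31 m × 3.61×10^14 m² = 8.339×10^14 m³ = 8.339×10^5 km³.
Ice volume = water volume × ρ_w/ρ_ice = 8.339×10^5 × 998.6/907 = 9.18×10^5 km³.

≈ 9.18×10^5 km³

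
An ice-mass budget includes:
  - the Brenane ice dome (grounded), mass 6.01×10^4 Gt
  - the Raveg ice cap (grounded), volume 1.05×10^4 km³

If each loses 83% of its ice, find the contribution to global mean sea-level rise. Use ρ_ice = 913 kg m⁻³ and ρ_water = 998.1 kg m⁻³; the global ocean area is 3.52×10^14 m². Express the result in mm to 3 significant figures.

≈ 165 mm

Brenane: 0.83 × 6.01×10^4 Gt = 4.988×10^16 kg; dividing by ρ_w = 998.1 kg m⁻³ gives 4.998×10^13 m³ of water.
Raveg: 0.83 × 1.05×10^4 km³ × (913/998.1) = 7972 km³ of water.
Total added water ≈ 5.795×10^13 m³ over 3.52×10^14 m² → Δh = 0.165 m = 165 mm.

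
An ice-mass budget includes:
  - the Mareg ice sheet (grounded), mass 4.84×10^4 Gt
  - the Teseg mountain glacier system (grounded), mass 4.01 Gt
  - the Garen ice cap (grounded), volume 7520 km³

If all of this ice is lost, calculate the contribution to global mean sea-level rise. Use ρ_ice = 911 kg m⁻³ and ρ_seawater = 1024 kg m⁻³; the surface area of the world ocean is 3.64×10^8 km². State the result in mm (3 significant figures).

≈ 148 mm

Mareg: 4.84×10^4 Gt = 4.840×10^16 kg; dividing by ρ_w = 1024 kg m⁻³ gives 4.727×10^13 m³ of water.
Teseg: 4.01 Gt = 4.010×10^12 kg; dividing by ρ_w = 1024 kg m⁻³ gives 3.916×10^9 m³ of water.
Garen: 7520 km³ × (911/1024) = 6690 km³ of water.
Total added water ≈ 5.396×10^13 m³ over 3.64×10^14 m² → Δh = 0.148 m = 148 mm.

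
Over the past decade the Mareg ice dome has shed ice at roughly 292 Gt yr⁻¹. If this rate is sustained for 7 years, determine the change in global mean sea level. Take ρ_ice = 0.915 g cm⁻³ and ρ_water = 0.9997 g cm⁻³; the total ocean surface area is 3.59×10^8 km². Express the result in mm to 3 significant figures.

≈ 5.70 mm

Total mass lost = 292 Gt/yr × 7 yr = 2044 Gt = 2.044×10^15 kg.
ρ_w = 0.9997 g cm⁻³ = 999.7 kg m⁻³, so water volume = 2.044×10^15 / 999.7 = 2.045×10^12 m³.
Δh = 2.045×10^12 / 3.59×10^14 = 5.70×10^-3 m = 5.70 mm.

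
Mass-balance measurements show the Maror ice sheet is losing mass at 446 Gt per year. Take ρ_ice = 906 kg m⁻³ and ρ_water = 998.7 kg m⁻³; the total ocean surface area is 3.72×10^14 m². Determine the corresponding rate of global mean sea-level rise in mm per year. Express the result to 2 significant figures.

≈ 1.2 mm/yr

ρ_w = 998.7 kg m⁻³. Annual water volume added = 446 Gt / ρ_w = 4.460×10^14 kg / 998.7 kg m⁻³ = 4.466×10^11 m³.
Δh per year = 4.466×10^11 / 3.72×10^14 = 1.20×10^-3 m = 1.2 mm.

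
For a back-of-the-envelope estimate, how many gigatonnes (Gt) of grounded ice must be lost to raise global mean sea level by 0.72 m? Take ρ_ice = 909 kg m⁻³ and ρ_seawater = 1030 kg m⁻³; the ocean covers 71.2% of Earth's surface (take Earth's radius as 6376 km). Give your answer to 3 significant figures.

≈ 2.70×10^5 Gt

Required water volume = Δh × A = 0.72 m × 3.64×10^14 m² = 2.619×10^14 m³.
ρ_w = 1030 kg m⁻³, so the mass of water = 2.619×10^14 m³ × 1030 kg m⁻³ = 2.697×10^17 kg = 2.70×10^5 Gt (and the same mass of ice, by conservation).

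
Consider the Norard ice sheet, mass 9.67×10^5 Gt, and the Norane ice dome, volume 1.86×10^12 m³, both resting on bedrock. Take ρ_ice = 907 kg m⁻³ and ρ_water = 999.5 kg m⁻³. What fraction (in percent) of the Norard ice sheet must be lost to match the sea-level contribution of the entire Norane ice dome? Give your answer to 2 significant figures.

≈ 0.17 %

Equal sea-level rise means equal mass of meltwater, i.e. equal mass of ice lost.
Ice mass of Norane: 1.687×10^15 kg; ice mass of Norard: 9.670×10^17 kg.
Fraction required = 1.687×10^15 / 9.670×10^17 = 1.74×10^-3 → 0.17 %.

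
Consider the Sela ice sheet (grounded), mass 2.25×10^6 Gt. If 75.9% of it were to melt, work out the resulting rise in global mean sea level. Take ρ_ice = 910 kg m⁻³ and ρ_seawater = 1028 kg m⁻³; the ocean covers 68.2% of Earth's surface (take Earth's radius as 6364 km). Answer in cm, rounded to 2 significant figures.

Sela: 0.759 × 2.25×10^6 Gt = 1.708×10^18 kg; dividing by ρ_w = 1028 kg m⁻³ gives 1.661×10^15 m³ of water.
Spread over 3.47×10^14 m² of ocean, Δh = 1.661×10^15 / 3.47×10^14 = 4.79 m = 480 cm.

≈ 480 cm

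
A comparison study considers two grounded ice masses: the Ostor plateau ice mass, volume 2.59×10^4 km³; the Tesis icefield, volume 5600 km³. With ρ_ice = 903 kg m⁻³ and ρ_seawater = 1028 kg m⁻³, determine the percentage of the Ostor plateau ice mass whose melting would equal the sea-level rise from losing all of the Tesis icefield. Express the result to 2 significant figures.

Equal sea-level rise means equal mass of meltwater, i.e. equal mass of ice lost.
Ice mass of Tesis: 5.057×10^15 kg; ice mass of Ostor: 2.339×10^16 kg.
Fraction required = 5.057×10^15 / 2.339×10^16 = 0.216 → 22 %.

≈ 22 %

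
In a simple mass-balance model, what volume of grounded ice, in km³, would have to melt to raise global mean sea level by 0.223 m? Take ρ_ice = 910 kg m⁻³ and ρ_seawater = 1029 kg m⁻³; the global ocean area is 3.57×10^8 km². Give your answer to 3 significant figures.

Required water volume = Δh × A = 0.223 m × 3.57×10^14 m² = 7.961×10^13 m³ = 7.961×10^4 km³.
Ice volume = water volume × ρ_w/ρ_ice = 7.961×10^4 × 1029/910 = 9.00×10^4 km³.

≈ 9.00×10^4 km³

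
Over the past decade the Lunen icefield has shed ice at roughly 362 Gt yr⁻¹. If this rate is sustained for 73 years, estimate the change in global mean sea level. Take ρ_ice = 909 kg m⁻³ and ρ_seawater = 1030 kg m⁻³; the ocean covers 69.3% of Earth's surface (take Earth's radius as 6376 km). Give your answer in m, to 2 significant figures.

≈ 0.072 m

Total mass lost = 362 Gt/yr × 73 yr = 2.643×10^4 Gt = 2.643×10^16 kg.
ρ_w = 1030 kg m⁻³, so water volume = 2.643×10^16 / 1030 = 2.566×10^13 m³.
Δh = 2.566×10^13 / 3.54×10^14 = 0.0725 m.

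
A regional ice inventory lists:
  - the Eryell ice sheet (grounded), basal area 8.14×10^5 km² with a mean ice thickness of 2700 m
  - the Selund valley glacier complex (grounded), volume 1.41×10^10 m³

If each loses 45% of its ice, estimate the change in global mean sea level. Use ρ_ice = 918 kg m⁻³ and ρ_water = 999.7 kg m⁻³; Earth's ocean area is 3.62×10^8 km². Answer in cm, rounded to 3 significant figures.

Eryell: ice volume = 8.14×10^5 km² × 2700 m = 2.198×10^6 km³; 0.45 × 2.198×10^6 × (918/999.7) = 9.082×10^5 km³ of water.
Selund: 0.45 × 1.41×10^10 m³ × (918/999.7) = 5.826×10^9 m³ of water.
Total added water ≈ 9.082×10^14 m³ over 3.62×10^14 m² → Δh = 2.51 m = 251 cm.

≈ 251 cm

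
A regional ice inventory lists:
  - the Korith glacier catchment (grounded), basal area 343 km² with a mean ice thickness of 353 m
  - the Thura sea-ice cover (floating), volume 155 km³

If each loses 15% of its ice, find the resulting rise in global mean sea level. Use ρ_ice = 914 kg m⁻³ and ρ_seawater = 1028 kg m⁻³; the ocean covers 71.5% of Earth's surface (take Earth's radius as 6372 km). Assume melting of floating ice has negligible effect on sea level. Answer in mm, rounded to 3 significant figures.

Korith: ice volume = 343 km² × 353 m = 121.1 km³; 0.15 × 121.1 × (914/1028) = 16.15 km³ of water.
The Thura sea-ice cover is floating and already displaces its own weight of water, so its melt adds essentially nothing to sea level.
Total added water ≈ 1.615×10^10 m³ over 3.65×10^14 m² → Δh = 4.43×10^-5 m = 0.0443 mm.

≈ 0.0443 mm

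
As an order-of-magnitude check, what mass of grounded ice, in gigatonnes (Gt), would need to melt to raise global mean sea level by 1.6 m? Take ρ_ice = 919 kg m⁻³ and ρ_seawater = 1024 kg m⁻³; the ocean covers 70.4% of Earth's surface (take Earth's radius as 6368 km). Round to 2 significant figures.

Required water volume = Δh × A = 1.6 m × 3.59×10^14 m² = 5.740×10^14 m³.
ρ_w = 1024 kg m⁻³, so the mass of water = 5.740×10^14 m³ × 1024 kg m⁻³ = 5.878×10^17 kg = 5.9×10^5 Gt (and the same mass of ice, by conservation).

≈ 5.9×10^5 Gt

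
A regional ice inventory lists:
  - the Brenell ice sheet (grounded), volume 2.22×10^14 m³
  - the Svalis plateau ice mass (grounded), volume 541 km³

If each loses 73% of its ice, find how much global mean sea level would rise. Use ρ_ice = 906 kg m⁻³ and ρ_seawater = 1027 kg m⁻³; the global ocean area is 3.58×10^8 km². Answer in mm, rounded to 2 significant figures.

≈ 400 mm

Brenell: 0.73 × 2.22×10^14 m³ × (906/1027) = 1.430×10^14 m³ of water.
Svalis: 0.73 × 541 km³ × (906/1027) = 348.4 km³ of water.
Total added water ≈ 1.433×10^14 m³ over 3.58×10^14 m² → Δh = 0.400 m = 400 mm.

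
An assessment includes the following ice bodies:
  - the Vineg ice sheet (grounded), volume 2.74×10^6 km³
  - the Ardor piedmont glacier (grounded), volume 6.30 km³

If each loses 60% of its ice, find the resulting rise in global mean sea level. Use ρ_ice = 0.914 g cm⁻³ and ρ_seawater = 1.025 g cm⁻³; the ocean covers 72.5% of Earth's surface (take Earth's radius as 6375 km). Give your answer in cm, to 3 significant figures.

≈ 396 cm

Vineg: 0.6 × 2.74×10^6 km³ × (914/1025) = 1.466×10^6 km³ of water.
Ardor: 0.6 × 6.30 km³ × (914/1025) = 3.371 km³ of water.
Total added water ≈ 1.466×10^15 m³ over 3.70×10^14 m² → Δh = 3.96 m = 396 cm.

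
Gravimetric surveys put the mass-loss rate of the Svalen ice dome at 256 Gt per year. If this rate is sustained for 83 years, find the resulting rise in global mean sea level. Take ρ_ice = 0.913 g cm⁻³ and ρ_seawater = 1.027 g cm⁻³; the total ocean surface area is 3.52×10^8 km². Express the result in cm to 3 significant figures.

Total mass lost = 256 Gt/yr × 83 yr = 2.125×10^4 Gt = 2.125×10^16 kg.
ρ_w = 1.027 g cm⁻³ = 1027 kg m⁻³, so water volume = 2.125×10^16 / 1027 = 2.069×10^13 m³.
Δh = 2.069×10^13 / 3.52×10^14 = 0.0588 m = 5.88 cm.

≈ 5.88 cm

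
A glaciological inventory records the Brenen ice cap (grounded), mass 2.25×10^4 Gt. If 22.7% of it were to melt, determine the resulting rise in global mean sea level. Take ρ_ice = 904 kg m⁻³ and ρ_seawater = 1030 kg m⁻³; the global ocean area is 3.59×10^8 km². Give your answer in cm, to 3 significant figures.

Brenen: 0.227 × 2.25×10^4 Gt = 5.107×10^15 kg; dividing by ρ_w = 1030 kg m⁻³ gives 4.959×10^12 m³ of water.
Spread over 3.59×10^14 m² of ocean, Δh = 4.959×10^12 / 3.59×10^14 = 0.0138 m = 1.38 cm.

≈ 1.38 cm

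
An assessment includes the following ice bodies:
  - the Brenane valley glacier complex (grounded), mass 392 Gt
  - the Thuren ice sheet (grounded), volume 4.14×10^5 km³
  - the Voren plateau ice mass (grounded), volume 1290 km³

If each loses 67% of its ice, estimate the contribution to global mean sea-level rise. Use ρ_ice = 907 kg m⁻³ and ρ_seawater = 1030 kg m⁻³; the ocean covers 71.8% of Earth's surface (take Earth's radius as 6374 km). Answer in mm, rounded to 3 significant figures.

≈ 669 mm

Brenane: 0.67 × 392 Gt = 2.626×10^14 kg; dividing by ρ_w = 1030 kg m⁻³ gives 2.550×10^11 m³ of water.
Thuren: 0.67 × 4.14×10^5 km³ × (907/1030) = 2.443×10^5 km³ of water.
Voren: 0.67 × 1290 km³ × (907/1030) = 761.1 km³ of water.
Total added water ≈ 2.453×10^14 m³ over 3.67×10^14 m² → Δh = 0.669 m = 669 mm.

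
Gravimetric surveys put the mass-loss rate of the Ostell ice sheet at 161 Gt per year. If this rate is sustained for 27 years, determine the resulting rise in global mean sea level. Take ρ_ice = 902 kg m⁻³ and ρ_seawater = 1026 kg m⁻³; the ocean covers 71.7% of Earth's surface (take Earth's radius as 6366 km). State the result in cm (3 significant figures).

≈ 1.16 cm

Total mass lost = 161 Gt/yr × 27 yr = 4347 Gt = 4.347×10^15 kg.
ρ_w = 1026 kg m⁻³, so water volume = 4.347×10^15 / 1026 = 4.237×10^12 m³.
Δh = 4.237×10^12 / 3.65×10^14 = 0.0116 m = 1.16 cm.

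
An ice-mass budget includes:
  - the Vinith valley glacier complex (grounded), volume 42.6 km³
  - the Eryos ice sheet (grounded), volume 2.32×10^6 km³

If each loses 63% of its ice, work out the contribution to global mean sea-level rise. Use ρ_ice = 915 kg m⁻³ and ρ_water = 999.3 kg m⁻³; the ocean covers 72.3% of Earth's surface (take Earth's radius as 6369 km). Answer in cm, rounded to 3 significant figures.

Vinith: 0.63 × 42.6 km³ × (915/999.3) = 24.57 km³ of water.
Eryos: 0.63 × 2.32×10^6 km³ × (915/999.3) = 1.338×10^6 km³ of water.
Total added water ≈ 1.338×10^15 m³ over 3.69×10^14 m² → Δh = 3.63 m = 363 cm.

≈ 363 cm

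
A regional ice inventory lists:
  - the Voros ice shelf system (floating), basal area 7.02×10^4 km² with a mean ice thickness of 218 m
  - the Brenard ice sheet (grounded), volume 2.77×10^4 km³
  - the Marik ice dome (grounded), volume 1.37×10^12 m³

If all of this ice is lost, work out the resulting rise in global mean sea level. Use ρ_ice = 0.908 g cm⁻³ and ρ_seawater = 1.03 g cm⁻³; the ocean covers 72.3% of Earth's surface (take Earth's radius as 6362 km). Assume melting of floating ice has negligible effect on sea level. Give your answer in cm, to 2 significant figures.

≈ 7.0 cm

The Voros ice shelf system is floating and already displaces its own weight of water, so its melt adds essentially nothing to sea level.
Brenard: 2.77×10^4 km³ × (908/1030) = 2.442×10^4 km³ of water.
Marik: 1.37×10^12 m³ × (908/1030) = 1.208×10^12 m³ of water.
Total added water ≈ 2.563×10^13 m³ over 3.68×10^14 m² → Δh = 0.0697 m = 7.0 cm.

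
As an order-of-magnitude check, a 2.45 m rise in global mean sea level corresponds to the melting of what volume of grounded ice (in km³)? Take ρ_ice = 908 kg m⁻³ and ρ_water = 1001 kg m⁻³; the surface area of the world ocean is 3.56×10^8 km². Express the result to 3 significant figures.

Required water volume = Δh × A = 2.45 m × 3.56×10^14 m² = 8.722×10^14 m³ = 8.722×10^5 km³.
Ice volume = water volume × ρ_w/ρ_ice = 8.722×10^5 × 1001/908 = 9.62×10^5 km³.

≈ 9.62×10^5 km³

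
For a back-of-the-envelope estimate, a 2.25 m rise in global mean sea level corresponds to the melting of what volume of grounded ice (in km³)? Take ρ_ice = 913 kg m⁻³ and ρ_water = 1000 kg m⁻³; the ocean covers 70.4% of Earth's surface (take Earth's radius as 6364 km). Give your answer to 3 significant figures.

Required water volume = Δh × A = 2.25 m × 3.58×10^14 m² = 8.062×10^14 m³ = 8.062×10^5 km³.
Ice volume = water volume × ρ_w/ρ_ice = 8.062×10^5 × 1000/913 = 8.83×10^5 km³.

≈ 8.83×10^5 km³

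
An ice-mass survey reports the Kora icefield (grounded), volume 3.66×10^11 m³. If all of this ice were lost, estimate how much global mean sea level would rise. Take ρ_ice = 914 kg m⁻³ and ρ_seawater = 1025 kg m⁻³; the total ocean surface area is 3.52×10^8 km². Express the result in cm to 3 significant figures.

Kora: 3.66×10^11 m³ × (914/1025) = 3.264×10^11 m³ of water.
Spread over 3.52×10^14 m² of ocean, Δh = 3.264×10^11 / 3.52×10^14 = 9.27×10^-4 m = 0.0927 cm.

≈ 0.0927 cm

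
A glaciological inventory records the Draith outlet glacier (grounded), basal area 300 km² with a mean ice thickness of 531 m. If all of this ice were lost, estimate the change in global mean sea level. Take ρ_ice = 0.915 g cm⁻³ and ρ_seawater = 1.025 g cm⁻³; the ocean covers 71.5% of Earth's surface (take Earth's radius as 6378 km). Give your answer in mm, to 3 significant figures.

Draith: ice volume = 300 km² × 531 m = 159.3 km³; 159.3 × (915/1025) = 142.2 km³ of water.
Spread over 3.65×10^14 m² of ocean, Δh = 1.422×10^11 / 3.65×10^14 = 3.89×10^-4 m = 0.389 mm.

≈ 0.389 mm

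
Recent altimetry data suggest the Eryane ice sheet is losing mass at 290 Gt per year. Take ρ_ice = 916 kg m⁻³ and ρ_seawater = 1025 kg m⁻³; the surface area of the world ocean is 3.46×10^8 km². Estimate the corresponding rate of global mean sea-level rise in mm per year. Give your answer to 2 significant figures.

ρ_w = 1025 kg m⁻³. Annual water volume added = 290 Gt / ρ_w = 2.900×10^14 kg / 1025 kg m⁻³ = 2.829×10^11 m³.
Δh per year = 2.829×10^11 / 3.46×10^14 = 8.18×10^-4 m = 0.82 mm.

≈ 0.82 mm/yr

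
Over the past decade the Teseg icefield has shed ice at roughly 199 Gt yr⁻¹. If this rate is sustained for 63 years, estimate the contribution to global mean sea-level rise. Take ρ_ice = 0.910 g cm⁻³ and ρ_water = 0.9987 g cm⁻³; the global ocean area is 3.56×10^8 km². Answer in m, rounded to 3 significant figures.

≈ 0.0353 m

Total mass lost = 199 Gt/yr × 63 yr = 1.254×10^4 Gt = 1.254×10^16 kg.
ρ_w = 0.9987 g cm⁻³ = 998.7 kg m⁻³, so water volume = 1.254×10^16 / 998.7 = 1.255×10^13 m³.
Δh = 1.255×10^13 / 3.56×10^14 = 0.0353 m.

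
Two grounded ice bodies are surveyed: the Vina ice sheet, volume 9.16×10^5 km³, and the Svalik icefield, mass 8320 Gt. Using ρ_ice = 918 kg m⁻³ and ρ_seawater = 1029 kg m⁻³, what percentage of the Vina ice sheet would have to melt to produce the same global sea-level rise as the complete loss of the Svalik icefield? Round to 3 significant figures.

≈ 0.989 %

Equal sea-level rise means equal mass of meltwater, i.e. equal mass of ice lost.
Ice mass of Svalik: 8.320×10^15 kg; ice mass of Vina: 8.409×10^17 kg.
Fraction required = 8.320×10^15 / 8.409×10^17 = 9.89×10^-3 → 0.989 %.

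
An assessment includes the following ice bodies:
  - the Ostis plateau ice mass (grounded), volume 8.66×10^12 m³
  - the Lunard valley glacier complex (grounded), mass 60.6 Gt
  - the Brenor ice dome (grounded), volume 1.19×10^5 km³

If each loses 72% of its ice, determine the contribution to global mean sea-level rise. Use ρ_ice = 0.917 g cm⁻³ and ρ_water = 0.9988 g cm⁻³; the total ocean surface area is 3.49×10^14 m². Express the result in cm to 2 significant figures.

≈ 24 cm

Ostis: 0.72 × 8.66×10^12 m³ × (917/998.8) = 5.725×10^12 m³ of water.
Lunard: 0.72 × 60.6 Gt = 4.363×10^13 kg; dividing by ρ_w = 0.9988 g cm⁻³ = 998.8 kg m⁻³ gives 4.368×10^10 m³ of water.
Brenor: 0.72 × 1.19×10^5 km³ × (917/998.8) = 7.866×10^4 km³ of water.
Total added water ≈ 8.443×10^13 m³ over 3.49×10^14 m² → Δh = 0.242 m = 24 cm.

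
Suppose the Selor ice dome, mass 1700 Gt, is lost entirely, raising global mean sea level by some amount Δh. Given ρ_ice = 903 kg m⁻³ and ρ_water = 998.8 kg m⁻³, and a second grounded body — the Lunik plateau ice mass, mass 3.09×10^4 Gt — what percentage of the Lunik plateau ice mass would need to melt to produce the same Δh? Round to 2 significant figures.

≈ 5.5 %

Equal sea-level rise means equal mass of meltwater, i.e. equal mass of ice lost.
Ice mass of Selor: 1.700×10^15 kg; ice mass of Lunik: 3.090×10^16 kg.
Fraction required = 1.700×10^15 / 3.090×10^16 = 0.0550 → 5.5 %.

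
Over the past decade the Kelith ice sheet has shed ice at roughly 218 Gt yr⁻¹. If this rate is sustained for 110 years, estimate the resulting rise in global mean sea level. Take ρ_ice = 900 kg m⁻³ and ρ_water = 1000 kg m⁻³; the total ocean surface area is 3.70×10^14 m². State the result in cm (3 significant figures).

≈ 6.48 cm

Total mass lost = 218 Gt/yr × 110 yr = 2.398×10^4 Gt = 2.398×10^16 kg.
ρ_w = 1000 kg m⁻³, so water volume = 2.398×10^16 / 1000 = 2.398×10^13 m³.
Δh = 2.398×10^13 / 3.70×10^14 = 0.0648 m = 6.48 cm.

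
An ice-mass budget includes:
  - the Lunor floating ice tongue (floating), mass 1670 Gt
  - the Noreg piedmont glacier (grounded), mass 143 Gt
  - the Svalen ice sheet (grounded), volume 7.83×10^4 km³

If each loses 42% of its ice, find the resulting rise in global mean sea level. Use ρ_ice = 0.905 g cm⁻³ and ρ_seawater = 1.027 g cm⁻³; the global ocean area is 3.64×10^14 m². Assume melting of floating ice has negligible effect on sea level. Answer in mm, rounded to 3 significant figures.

The Lunor floating ice tongue is floating and already displaces its own weight of water, so its melt adds essentially nothing to sea level.
Noreg: 0.42 × 143 Gt = 6.006×10^13 kg; dividing by ρ_w = 1.027 g cm⁻³ = 1027 kg m⁻³ gives 5.848×10^10 m³ of water.
Svalen: 0.42 × 7.83×10^4 km³ × (905/1027) = 2.898×10^4 km³ of water.
Total added water ≈ 2.904×10^13 m³ over 3.64×10^14 m² → Δh = 0.0798 m = 79.8 mm.

≈ 79.8 mm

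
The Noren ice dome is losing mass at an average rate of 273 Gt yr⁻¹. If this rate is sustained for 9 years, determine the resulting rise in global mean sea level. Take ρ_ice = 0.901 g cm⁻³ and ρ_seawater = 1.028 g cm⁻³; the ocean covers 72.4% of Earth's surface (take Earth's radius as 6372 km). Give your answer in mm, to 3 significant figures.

Total mass lost = 273 Gt/yr × 9 yr = 2457 Gt = 2.457×10^15 kg.
ρ_w = 1.028 g cm⁻³ = 1028 kg m⁻³, so water volume = 2.457×10^15 / 1028 = 2.390×10^12 m³.
Δh = 2.390×10^12 / 3.69×10^14 = 6.47×10^-3 m = 6.47 mm.

≈ 6.47 mm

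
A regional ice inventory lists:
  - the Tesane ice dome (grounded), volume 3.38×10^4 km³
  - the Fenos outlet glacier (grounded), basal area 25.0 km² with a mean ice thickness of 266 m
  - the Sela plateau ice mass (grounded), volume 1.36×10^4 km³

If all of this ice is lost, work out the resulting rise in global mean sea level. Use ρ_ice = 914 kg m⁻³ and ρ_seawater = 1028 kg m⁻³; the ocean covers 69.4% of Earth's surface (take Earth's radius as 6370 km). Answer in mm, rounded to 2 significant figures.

Tesane: 3.38×10^4 km³ × (914/1028) = 3.005×10^4 km³ of water.
Fenos: ice volume = 25.0 km² × 266 m = 6.650 km³; 6.650 × (914/1028) = 5.913 km³ of water.
Sela: 1.36×10^4 km³ × (914/1028) = 1.209×10^4 km³ of water.
Total added water ≈ 4.215×10^13 m³ over 3.54×10^14 m² → Δh = 0.119 m = 120 mm.

≈ 120 mm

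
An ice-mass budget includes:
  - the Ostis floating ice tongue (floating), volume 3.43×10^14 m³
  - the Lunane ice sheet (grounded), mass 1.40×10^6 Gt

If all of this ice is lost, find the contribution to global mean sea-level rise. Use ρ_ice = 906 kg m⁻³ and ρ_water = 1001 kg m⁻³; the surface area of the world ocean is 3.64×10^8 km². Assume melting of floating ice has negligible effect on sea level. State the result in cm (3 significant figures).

The Ostis floating ice tongue is floating and already displaces its own weight of water, so its melt adds essentially nothing to sea level.
Lunane: 1.40×10^6 Gt = 1.400×10^18 kg; dividing by ρ_w = 1001 kg m⁻³ gives 1.399×10^15 m³ of water.
Total added water ≈ 1.399×10^15 m³ over 3.64×10^14 m² → Δh = 3.84 m = 384 cm.

≈ 384 cm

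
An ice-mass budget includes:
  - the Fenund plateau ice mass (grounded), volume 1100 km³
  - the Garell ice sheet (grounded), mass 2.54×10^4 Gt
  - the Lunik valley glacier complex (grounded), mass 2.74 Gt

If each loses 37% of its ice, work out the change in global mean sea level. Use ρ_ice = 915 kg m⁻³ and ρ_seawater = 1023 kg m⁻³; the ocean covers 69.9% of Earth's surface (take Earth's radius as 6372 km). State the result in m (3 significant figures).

≈ 0.0268 m

Fenund: 0.37 × 1100 km³ × (915/1023) = 364.0 km³ of water.
Garell: 0.37 × 2.54×10^4 Gt = 9.398×10^15 kg; dividing by ρ_w = 1023 kg m⁻³ gives 9.187×10^12 m³ of water.
Lunik: 0.37 × 2.74 Gt = 1.014×10^12 kg; dividing by ρ_w = 1023 kg m⁻³ gives 9.910×10^8 m³ of water.
Total added water ≈ 9.552×10^12 m³ over 3.57×10^14 m² → Δh = 0.0268 m.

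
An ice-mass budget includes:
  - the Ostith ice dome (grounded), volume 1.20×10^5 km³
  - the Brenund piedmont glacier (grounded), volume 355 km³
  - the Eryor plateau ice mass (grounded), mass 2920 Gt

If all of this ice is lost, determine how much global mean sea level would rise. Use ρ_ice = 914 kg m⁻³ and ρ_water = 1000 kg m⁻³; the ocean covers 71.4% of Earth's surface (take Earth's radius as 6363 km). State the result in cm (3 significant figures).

≈ 31.1 cm

Ostith: 1.20×10^5 km³ × (914/1000) = 1.097×10^5 km³ of water.
Brenund: 355 km³ × (914/1000) = 324.5 km³ of water.
Eryor: 2920 Gt = 2.920×10^15 kg; dividing by ρ_w = 1000 kg m⁻³ gives 2.920×10^12 m³ of water.
Total added water ≈ 1.129×10^14 m³ over 3.63×10^14 m² → Δh = 0.311 m = 31.1 cm.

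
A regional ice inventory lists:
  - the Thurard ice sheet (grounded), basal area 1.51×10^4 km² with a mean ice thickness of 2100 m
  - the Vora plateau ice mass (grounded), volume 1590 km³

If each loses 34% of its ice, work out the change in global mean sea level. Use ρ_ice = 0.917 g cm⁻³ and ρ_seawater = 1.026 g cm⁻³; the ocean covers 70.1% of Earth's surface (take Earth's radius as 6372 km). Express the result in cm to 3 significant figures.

≈ 2.83 cm

Thurard: ice volume = 1.51×10^4 km² × 2100 m = 3.171×10^4 km³; 0.34 × 3.171×10^4 × (917/1026) = 9636 km³ of water.
Vora: 0.34 × 1590 km³ × (917/1026) = 483.2 km³ of water.
Total added water ≈ 1.012×10^13 m³ over 3.58×10^14 m² → Δh = 0.0283 m = 2.83 cm.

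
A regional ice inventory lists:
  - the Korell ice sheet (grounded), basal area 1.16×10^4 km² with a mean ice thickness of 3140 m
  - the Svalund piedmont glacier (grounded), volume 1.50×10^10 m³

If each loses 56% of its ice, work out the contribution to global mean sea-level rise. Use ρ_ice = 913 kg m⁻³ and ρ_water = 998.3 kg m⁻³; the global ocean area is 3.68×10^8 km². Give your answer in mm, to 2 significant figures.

≈ 51 mm

Korell: ice volume = 1.16×10^4 km² × 3140 m = 3.642×10^4 km³; 0.56 × 3.642×10^4 × (913/998.3) = 1.865×10^4 km³ of water.
Svalund: 0.56 × 1.50×10^10 m³ × (913/998.3) = 7.682×10^9 m³ of water.
Total added water ≈ 1.866×10^13 m³ over 3.68×10^14 m² → Δh = 0.0507 m = 51 mm.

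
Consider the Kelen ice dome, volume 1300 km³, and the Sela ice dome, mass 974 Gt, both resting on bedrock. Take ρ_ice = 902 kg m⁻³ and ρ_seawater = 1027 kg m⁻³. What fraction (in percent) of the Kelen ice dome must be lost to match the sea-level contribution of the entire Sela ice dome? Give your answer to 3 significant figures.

Equal sea-level rise means equal mass of meltwater, i.e. equal mass of ice lost.
Ice mass of Sela: 9.740×10^14 kg; ice mass of Kelen: 1.173×10^15 kg.
Fraction required = 9.740×10^14 / 1.173×10^15 = 0.831 → 83.1 %.

≈ 83.1 %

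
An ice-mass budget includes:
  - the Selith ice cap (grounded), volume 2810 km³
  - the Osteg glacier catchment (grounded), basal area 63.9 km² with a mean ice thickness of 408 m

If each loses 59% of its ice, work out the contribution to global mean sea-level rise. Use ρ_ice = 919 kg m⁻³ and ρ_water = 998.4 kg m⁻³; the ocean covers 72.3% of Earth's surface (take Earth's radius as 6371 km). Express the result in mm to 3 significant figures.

≈ 4.18 mm

Selith: 0.59 × 2810 km³ × (919/998.4) = 1526 km³ of water.
Osteg: ice volume = 63.9 km² × 408 m = 26.07 km³; 0.59 × 26.07 × (919/998.4) = 14.16 km³ of water.
Total added water ≈ 1.540×10^12 m³ over 3.69×10^14 m² → Δh = 4.18×10^-3 m = 4.18 mm.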